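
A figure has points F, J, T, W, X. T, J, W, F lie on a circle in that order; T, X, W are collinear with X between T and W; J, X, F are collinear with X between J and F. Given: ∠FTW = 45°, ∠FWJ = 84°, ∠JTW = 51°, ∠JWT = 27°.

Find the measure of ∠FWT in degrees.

1. ∠FTJ = 96°  [cyclic TJWF, opposite ∠T+∠W]
2. ∠JFT = 27°  [same arc TJ]
3. ∠FJT = 57°  [△TJF]
4. ∠FWT = 57°  [same arc TF]

∠FWT = 57°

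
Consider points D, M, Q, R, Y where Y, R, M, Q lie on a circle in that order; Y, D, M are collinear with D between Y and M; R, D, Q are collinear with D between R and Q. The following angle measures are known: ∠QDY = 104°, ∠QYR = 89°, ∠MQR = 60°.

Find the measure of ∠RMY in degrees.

∠RMY = 47°

1. ∠MDR = 104°  [vertical angles at D]
2. ∠QMR = 91°  [cyclic YRMQ, opposite ∠Y+∠M]
3. ∠MRQ = 29°  [△RMQ]
4. ∠RMY = 47°  [△RDM]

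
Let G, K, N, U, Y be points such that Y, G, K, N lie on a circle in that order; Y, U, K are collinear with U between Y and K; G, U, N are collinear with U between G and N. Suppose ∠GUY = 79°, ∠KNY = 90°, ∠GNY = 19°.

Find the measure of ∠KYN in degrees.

∠KYN = 60°

1. ∠KUN = 79°  [vertical angles at U]
2. ∠NUY = 101°  [linear pair at U on YK]
3. ∠KYN = 60°  [△YUN]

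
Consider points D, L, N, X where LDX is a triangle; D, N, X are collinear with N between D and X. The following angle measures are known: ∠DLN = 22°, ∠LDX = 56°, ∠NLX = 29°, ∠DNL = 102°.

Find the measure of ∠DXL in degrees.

1. ∠LNX = 78°  [linear pair at N on DX]
2. ∠LXN = 73°  [△LNX]
3. ∠DXL = 73°  [N on ray XD]

∠DXL = 73°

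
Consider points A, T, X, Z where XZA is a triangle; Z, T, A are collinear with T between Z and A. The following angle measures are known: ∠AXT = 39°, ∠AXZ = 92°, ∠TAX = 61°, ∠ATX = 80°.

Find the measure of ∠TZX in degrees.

∠TZX = 27°

1. ∠XAZ = 61°  [T on ray AZ]
2. ∠AZX = 27°  [△XZA]
3. ∠TZX = 27°  [T on ray ZA]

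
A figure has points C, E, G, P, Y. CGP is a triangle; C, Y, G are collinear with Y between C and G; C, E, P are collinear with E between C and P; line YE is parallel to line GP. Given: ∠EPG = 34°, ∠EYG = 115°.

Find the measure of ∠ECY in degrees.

∠ECY = 81°

1. ∠CPG = 34°  [E on ray PC]
2. ∠CYE = 65°  [linear pair at Y on CG]
3. ∠CEY = 34°  [YE∥GP, corresponding at E]
4. ∠ECY = 81°  [△CYE]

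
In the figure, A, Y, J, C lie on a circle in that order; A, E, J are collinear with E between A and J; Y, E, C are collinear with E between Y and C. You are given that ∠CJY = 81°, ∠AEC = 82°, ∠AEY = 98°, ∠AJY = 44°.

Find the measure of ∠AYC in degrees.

∠AYC = 37°

1. ∠CAY = 99°  [cyclic AYJC, opposite ∠A+∠J]
2. ∠ACY = 44°  [same arc AY]
3. ∠AYC = 37°  [△AYC]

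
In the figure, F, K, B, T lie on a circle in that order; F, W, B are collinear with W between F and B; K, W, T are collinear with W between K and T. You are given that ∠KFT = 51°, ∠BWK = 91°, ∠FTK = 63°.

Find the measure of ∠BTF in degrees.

1. ∠FKT = 66°  [△FKT]
2. ∠FWT = 91°  [vertical angles at W]
3. ∠BFT = 26°  [△FWT]
4. ∠FBT = 66°  [same arc FT]
5. ∠BTF = 88°  [△FBT]

∠BTF = 88°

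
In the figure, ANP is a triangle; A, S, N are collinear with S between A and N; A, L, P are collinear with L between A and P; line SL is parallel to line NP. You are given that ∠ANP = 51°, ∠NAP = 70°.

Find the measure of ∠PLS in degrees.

1. ∠APN = 59°  [△ANP]
2. ∠ALS = 59°  [SL∥NP, corresponding at L]
3. ∠PLS = 121°  [linear pair at L on AP]

∠PLS = 121°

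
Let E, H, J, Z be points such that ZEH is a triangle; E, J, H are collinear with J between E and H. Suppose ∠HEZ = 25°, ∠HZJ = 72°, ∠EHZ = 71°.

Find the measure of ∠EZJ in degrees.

1. ∠JEZ = 25°  [J on ray EH]
2. ∠JHZ = 71°  [J on ray HE]
3. ∠HJZ = 37°  [△ZJH]
4. ∠EJZ = 143°  [linear pair at J on EH]
5. ∠EZJ = 12°  [△ZEJ]

∠EZJ = 12°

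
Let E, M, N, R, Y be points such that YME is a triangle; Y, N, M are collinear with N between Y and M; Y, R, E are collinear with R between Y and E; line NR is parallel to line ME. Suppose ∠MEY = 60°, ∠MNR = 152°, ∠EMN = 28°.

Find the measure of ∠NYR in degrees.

∠NYR = 92°

1. ∠NRY = 60°  [NR∥ME, corresponding at R]
2. ∠RNY = 28°  [linear pair at N on YM]
3. ∠NYR = 92°  [△YNR]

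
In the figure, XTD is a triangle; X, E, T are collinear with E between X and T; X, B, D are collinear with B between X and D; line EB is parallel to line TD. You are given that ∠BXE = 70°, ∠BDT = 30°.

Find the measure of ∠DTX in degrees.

1. ∠DXT = 70°  [E on XT, B on XD]
2. ∠TDX = 30°  [B on ray DX]
3. ∠DTX = 80°  [△XTD]

∠DTX = 80°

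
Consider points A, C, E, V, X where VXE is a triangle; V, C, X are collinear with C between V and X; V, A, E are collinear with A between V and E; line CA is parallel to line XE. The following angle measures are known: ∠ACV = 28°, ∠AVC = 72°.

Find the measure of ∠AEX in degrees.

1. ∠CAV = 80°  [△VCA]
2. ∠CAE = 100°  [linear pair at A on VE]
3. ∠AEX = 80°  [CA∥XE, co-interior at E–A]

∠AEX = 80°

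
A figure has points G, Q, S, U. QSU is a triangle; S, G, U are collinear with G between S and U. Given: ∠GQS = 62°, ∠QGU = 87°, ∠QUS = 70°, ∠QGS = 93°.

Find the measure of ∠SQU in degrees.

∠SQU = 85°

1. ∠GSQ = 25°  [△QSG]
2. ∠QSU = 25°  [G on ray SU]
3. ∠SQU = 85°  [△QSU]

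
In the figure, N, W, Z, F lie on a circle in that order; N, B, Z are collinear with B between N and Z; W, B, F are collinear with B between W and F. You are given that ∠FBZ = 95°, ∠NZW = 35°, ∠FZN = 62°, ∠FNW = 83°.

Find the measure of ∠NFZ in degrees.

∠NFZ = 58°

1. ∠FBN = 85°  [linear pair at B on NZ]
2. ∠NFW = 35°  [same arc NW]
3. ∠FNZ = 60°  [△NBF]
4. ∠NFZ = 58°  [△NZF]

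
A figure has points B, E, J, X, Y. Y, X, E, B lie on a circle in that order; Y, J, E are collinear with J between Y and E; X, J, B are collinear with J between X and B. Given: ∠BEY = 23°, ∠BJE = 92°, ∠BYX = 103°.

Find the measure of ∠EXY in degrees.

∠EXY = 61°

1. ∠BXY = 23°  [same arc YB]
2. ∠XJY = 92°  [vertical angles at J]
3. ∠XBY = 54°  [△YXB]
4. ∠EYX = 65°  [△YJX]
5. ∠XEY = 54°  [same arc YX]
6. ∠EXY = 61°  [△YXE]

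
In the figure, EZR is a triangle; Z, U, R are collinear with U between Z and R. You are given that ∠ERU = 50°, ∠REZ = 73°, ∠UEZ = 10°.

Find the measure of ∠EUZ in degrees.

∠EUZ = 113°

1. ∠ERZ = 50°  [U on ray RZ]
2. ∠EZR = 57°  [△EZR]
3. ∠EZU = 57°  [U on ray ZR]
4. ∠EUZ = 113°  [△EZU]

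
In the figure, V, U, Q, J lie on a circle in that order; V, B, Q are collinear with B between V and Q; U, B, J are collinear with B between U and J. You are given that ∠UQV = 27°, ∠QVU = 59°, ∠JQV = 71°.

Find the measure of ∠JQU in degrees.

∠JQU = 98°

1. ∠UJV = 27°  [same arc VU]
2. ∠JUV = 71°  [same arc VJ]
3. ∠JVU = 82°  [△VUJ]
4. ∠JQU = 98°  [cyclic VUQJ, opposite ∠V+∠Q]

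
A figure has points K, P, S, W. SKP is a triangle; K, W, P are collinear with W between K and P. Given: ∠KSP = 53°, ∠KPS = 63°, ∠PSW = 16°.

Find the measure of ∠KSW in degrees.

∠KSW = 37°

1. ∠PKS = 64°  [△SKP]
2. ∠SPW = 63°  [W on ray PK]
3. ∠PWS = 101°  [△SWP]
4. ∠SKW = 64°  [W on ray KP]
5. ∠KWS = 79°  [linear pair at W on KP]
6. ∠KSW = 37°  [△SKW]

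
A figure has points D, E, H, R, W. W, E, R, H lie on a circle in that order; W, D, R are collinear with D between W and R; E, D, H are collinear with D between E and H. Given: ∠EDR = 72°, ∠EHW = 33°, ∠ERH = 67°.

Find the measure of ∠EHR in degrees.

∠EHR = 38°

1. ∠ERW = 33°  [same arc WE]
2. ∠HER = 75°  [△EDR]
3. ∠EHR = 38°  [△ERH]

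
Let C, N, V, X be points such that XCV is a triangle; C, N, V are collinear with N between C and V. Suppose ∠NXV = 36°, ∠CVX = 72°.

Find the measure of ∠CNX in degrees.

∠CNX = 108°

1. ∠NVX = 72°  [N on ray VC]
2. ∠VNX = 72°  [△XNV]
3. ∠CNX = 108°  [linear pair at N on CV]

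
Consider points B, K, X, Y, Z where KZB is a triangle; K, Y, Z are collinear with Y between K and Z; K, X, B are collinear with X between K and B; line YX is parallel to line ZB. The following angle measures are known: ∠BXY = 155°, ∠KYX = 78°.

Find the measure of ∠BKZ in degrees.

∠BKZ = 77°

1. ∠KXY = 25°  [linear pair at X on KB]
2. ∠XKY = 77°  [△KYX]
3. ∠BKZ = 77°  [Y on KZ, X on KB]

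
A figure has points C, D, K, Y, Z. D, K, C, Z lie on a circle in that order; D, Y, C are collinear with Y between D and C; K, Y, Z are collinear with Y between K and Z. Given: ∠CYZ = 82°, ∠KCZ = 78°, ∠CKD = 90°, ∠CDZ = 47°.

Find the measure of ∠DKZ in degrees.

∠DKZ = 43°

1. ∠DYZ = 98°  [linear pair at Y on DC]
2. ∠KDZ = 102°  [cyclic DKCZ, opposite ∠D+∠C]
3. ∠DZK = 35°  [△DYZ]
4. ∠DKZ = 43°  [△DKZ]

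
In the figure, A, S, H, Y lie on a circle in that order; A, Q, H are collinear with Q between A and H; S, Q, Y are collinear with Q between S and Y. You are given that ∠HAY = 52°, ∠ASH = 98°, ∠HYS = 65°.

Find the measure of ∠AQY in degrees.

∠AQY = 111°

1. ∠AYH = 82°  [cyclic ASHY, opposite ∠S+∠Y]
2. ∠AHY = 46°  [△AHY]
3. ∠HQY = 69°  [△HQY]
4. ∠AQY = 111°  [linear pair at Q on AH]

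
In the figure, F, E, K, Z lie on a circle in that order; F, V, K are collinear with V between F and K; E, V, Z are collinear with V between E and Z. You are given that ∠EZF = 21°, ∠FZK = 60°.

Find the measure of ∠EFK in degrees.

1. ∠EKF = 21°  [same arc FE]
2. ∠FEK = 120°  [cyclic FEKZ, opposite ∠E+∠Z]
3. ∠EFK = 39°  [△FEK]

∠EFK = 39°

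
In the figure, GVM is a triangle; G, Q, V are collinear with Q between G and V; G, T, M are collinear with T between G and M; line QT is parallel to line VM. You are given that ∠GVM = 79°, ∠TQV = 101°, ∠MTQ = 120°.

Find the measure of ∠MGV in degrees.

∠MGV = 41°

1. ∠GQT = 79°  [QT∥VM, corresponding at Q]
2. ∠GTQ = 60°  [linear pair at T on GM]
3. ∠QGT = 41°  [△GQT]
4. ∠MGV = 41°  [Q on GV, T on GM]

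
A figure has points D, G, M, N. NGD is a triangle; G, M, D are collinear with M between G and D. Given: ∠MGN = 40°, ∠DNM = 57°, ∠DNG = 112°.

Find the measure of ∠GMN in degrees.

∠GMN = 85°

1. ∠DGN = 40°  [M on ray GD]
2. ∠GDN = 28°  [△NGD]
3. ∠MDN = 28°  [M on ray DG]
4. ∠DMN = 95°  [△NMD]
5. ∠GMN = 85°  [linear pair at M on GD]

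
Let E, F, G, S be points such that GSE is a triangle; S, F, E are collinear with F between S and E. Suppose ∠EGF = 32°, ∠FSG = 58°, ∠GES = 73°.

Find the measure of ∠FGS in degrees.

∠FGS = 17°

1. ∠FEG = 73°  [F on ray ES]
2. ∠EFG = 75°  [△GFE]
3. ∠GFS = 105°  [linear pair at F on SE]
4. ∠FGS = 17°  [△GSF]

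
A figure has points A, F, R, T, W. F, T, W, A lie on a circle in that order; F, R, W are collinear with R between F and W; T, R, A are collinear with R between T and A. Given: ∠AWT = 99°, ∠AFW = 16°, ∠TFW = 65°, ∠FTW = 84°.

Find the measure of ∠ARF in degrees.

∠ARF = 133°

1. ∠ATW = 16°  [same arc WA]
2. ∠FWT = 31°  [△FTW]
3. ∠TRW = 133°  [△TRW]
4. ∠ARF = 133°  [vertical angles at R]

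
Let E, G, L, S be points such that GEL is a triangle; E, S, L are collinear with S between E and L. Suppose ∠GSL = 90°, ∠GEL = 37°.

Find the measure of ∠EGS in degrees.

∠EGS = 53°

1. ∠ESG = 90°  [linear pair at S on EL]
2. ∠GES = 37°  [S on ray EL]
3. ∠EGS = 53°  [△GES]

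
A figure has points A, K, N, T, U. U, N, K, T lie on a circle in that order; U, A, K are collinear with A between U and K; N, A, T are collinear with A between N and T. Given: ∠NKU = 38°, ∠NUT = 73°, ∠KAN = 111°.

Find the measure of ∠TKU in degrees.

∠TKU = 69°

1. ∠NTU = 38°  [same arc UN]
2. ∠TNU = 69°  [△UNT]
3. ∠TKU = 69°  [same arc UT]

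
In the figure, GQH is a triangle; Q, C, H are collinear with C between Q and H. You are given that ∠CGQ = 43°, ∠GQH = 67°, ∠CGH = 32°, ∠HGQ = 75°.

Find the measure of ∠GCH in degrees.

1. ∠GHQ = 38°  [△GQH]
2. ∠CHG = 38°  [C on ray HQ]
3. ∠GCH = 110°  [△GCH]

∠GCH = 110°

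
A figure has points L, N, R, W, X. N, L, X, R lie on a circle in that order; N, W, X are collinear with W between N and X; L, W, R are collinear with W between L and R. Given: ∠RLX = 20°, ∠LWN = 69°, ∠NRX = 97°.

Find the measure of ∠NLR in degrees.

∠NLR = 63°

1. ∠RNX = 20°  [same arc XR]
2. ∠NXR = 63°  [△NXR]
3. ∠NLR = 63°  [same arc NR]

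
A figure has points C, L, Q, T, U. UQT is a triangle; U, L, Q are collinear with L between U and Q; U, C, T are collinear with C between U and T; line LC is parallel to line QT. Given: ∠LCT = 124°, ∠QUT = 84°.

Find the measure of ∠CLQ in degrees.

∠CLQ = 140°

1. ∠LCU = 56°  [linear pair at C on UT]
2. ∠CUL = 84°  [L on UQ, C on UT]
3. ∠CLU = 40°  [△ULC]
4. ∠CLQ = 140°  [linear pair at L on UQ]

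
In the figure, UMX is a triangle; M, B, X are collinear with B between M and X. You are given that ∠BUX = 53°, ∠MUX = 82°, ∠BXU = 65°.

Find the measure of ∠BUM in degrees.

1. ∠UBX = 62°  [△UBX]
2. ∠MXU = 65°  [B on ray XM]
3. ∠MBU = 118°  [linear pair at B on MX]
4. ∠UMX = 33°  [△UMX]
5. ∠BMU = 33°  [B on ray MX]
6. ∠BUM = 29°  [△UMB]

∠BUM = 29°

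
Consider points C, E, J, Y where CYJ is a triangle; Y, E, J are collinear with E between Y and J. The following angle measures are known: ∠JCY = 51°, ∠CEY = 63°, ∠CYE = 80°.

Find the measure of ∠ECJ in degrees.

∠ECJ = 14°

1. ∠CEJ = 117°  [linear pair at E on YJ]
2. ∠CYJ = 80°  [E on ray YJ]
3. ∠CJY = 49°  [△CYJ]
4. ∠CJE = 49°  [E on ray JY]
5. ∠ECJ = 14°  [△CEJ]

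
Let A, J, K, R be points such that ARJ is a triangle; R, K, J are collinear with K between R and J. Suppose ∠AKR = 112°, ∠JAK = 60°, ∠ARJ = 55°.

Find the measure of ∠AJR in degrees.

∠AJR = 52°

1. ∠AKJ = 68°  [linear pair at K on RJ]
2. ∠AJK = 52°  [△AKJ]
3. ∠AJR = 52°  [K on ray JR]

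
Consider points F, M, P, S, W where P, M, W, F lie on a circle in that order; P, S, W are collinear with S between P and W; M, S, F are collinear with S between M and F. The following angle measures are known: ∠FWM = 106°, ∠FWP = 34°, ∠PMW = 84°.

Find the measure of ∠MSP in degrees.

∠MSP = 122°

1. ∠FPM = 74°  [cyclic PMWF, opposite ∠P+∠W]
2. ∠FMP = 34°  [same arc PF]
3. ∠MFP = 72°  [△PMF]
4. ∠MWP = 72°  [same arc PM]
5. ∠MPW = 24°  [△PMW]
6. ∠MSP = 122°  [△PSM]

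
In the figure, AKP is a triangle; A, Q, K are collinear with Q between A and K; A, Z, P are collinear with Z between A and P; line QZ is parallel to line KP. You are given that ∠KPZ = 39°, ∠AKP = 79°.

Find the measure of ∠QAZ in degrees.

1. ∠APK = 39°  [Z on ray PA]
2. ∠KAP = 62°  [△AKP]
3. ∠QAZ = 62°  [Q on AK, Z on AP]

∠QAZ = 62°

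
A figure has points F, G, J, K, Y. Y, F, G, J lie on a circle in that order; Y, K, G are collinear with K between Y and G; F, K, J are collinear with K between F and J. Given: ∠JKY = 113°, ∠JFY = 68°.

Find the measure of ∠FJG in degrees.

∠FJG = 45°

1. ∠GKJ = 67°  [linear pair at K on YG]
2. ∠JGY = 68°  [same arc YJ]
3. ∠FJG = 45°  [△GKJ]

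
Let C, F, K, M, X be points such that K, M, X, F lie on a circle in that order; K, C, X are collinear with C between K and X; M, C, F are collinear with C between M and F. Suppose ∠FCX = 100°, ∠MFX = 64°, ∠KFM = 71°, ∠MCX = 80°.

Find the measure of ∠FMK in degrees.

∠FMK = 16°

1. ∠KCM = 100°  [vertical angles at C]
2. ∠MKX = 64°  [same arc MX]
3. ∠FMK = 16°  [△KCM]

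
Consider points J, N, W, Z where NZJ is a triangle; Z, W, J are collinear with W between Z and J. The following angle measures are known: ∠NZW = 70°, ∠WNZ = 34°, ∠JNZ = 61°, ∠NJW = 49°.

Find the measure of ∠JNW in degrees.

1. ∠NWZ = 76°  [△NZW]
2. ∠JWN = 104°  [linear pair at W on ZJ]
3. ∠JNW = 27°  [△NWJ]

∠JNW = 27°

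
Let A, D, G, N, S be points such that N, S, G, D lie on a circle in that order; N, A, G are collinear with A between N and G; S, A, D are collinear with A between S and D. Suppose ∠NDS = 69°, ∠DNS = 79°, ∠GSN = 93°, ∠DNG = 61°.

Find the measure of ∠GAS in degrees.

1. ∠NGS = 69°  [same arc NS]
2. ∠DSG = 61°  [same arc GD]
3. ∠GAS = 50°  [△SAG]

∠GAS = 50°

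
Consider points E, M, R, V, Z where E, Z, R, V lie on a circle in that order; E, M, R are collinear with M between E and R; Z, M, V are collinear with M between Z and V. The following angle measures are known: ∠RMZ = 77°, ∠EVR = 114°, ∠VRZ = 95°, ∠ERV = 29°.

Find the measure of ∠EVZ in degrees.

∠EVZ = 66°

1. ∠EMV = 77°  [vertical angles at M]
2. ∠REV = 37°  [△ERV]
3. ∠EVZ = 66°  [△EMV]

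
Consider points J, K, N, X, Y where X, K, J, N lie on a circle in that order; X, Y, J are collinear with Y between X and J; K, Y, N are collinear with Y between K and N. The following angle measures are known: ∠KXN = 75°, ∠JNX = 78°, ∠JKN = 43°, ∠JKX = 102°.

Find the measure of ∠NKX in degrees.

1. ∠JXN = 43°  [same arc JN]
2. ∠NJX = 59°  [△XJN]
3. ∠NKX = 59°  [same arc XN]

∠NKX = 59°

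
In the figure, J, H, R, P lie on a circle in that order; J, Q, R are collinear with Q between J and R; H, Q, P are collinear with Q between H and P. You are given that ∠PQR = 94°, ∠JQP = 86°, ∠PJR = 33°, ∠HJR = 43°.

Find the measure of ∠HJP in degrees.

1. ∠HQJ = 94°  [vertical angles at Q]
2. ∠HPJ = 61°  [△JQP]
3. ∠JHP = 43°  [△JQH]
4. ∠HJP = 76°  [△JHP]

∠HJP = 76°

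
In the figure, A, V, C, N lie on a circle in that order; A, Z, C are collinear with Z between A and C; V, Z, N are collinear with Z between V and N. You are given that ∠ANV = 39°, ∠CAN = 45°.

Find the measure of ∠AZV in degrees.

1. ∠ACV = 39°  [same arc AV]
2. ∠CVN = 45°  [same arc CN]
3. ∠CZV = 96°  [△VZC]
4. ∠AZV = 84°  [linear pair at Z on AC]

∠AZV = 84°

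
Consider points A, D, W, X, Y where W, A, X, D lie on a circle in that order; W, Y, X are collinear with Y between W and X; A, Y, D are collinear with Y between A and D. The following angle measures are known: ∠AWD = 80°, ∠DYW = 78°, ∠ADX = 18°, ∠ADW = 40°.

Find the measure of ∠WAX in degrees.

1. ∠AWX = 18°  [same arc AX]
2. ∠AXW = 40°  [same arc WA]
3. ∠WAX = 122°  [△WAX]

∠WAX = 122°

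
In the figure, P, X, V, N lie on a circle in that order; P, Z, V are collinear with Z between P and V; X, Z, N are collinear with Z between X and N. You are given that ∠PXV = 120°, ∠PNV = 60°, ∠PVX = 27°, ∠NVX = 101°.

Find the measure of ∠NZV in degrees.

1. ∠VPX = 33°  [△PXV]
2. ∠PNX = 27°  [same arc PX]
3. ∠NPX = 79°  [cyclic PXVN, opposite ∠P+∠V]
4. ∠VNX = 33°  [same arc XV]
5. ∠NXP = 74°  [△PXN]
6. ∠NVP = 74°  [same arc PN]
7. ∠NZV = 73°  [△VZN]

∠NZV = 73°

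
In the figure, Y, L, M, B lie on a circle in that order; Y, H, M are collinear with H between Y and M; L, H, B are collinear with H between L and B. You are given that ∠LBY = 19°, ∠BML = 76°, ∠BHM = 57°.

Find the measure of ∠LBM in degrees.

∠LBM = 66°

1. ∠BYL = 104°  [cyclic YLMB, opposite ∠Y+∠M]
2. ∠LHY = 57°  [vertical angles at H]
3. ∠BLY = 57°  [△YLB]
4. ∠LYM = 66°  [△YHL]
5. ∠LBM = 66°  [same arc LM]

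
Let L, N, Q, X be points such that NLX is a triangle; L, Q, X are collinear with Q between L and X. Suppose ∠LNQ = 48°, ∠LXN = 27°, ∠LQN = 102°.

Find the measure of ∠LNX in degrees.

∠LNX = 123°

1. ∠NLQ = 30°  [△NLQ]
2. ∠NLX = 30°  [Q on ray LX]
3. ∠LNX = 123°  [△NLX]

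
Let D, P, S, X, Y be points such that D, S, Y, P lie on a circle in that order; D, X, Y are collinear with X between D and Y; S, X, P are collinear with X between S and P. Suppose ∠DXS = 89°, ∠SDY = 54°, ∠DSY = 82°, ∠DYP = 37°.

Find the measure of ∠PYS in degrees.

1. ∠SXY = 91°  [linear pair at X on DY]
2. ∠SPY = 54°  [same arc SY]
3. ∠DYS = 44°  [△DSY]
4. ∠PSY = 45°  [△SXY]
5. ∠PYS = 81°  [△SYP]

∠PYS = 81°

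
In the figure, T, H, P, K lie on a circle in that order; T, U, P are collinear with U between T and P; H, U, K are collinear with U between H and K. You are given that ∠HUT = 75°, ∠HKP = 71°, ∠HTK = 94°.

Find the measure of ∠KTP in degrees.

1. ∠HPK = 86°  [cyclic THPK, opposite ∠T+∠P]
2. ∠KHP = 23°  [△HPK]
3. ∠KTP = 23°  [same arc PK]

∠KTP = 23°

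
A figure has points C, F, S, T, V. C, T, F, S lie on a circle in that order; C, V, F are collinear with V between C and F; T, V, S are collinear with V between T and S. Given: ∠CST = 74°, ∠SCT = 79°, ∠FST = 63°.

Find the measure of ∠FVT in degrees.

1. ∠CFT = 74°  [same arc CT]
2. ∠SFT = 101°  [cyclic CTFS, opposite ∠C+∠F]
3. ∠FTS = 16°  [△TFS]
4. ∠FVT = 90°  [△TVF]

∠FVT = 90°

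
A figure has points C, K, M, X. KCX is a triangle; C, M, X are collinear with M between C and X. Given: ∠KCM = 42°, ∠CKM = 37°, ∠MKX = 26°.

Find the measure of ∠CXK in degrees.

∠CXK = 75°

1. ∠CMK = 101°  [△KCM]
2. ∠KMX = 79°  [linear pair at M on CX]
3. ∠KXM = 75°  [△KMX]
4. ∠CXK = 75°  [M on ray XC]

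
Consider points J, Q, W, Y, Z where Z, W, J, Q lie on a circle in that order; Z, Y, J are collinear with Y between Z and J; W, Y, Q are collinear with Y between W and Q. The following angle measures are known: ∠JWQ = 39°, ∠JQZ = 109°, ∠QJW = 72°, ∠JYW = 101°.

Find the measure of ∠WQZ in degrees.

∠WQZ = 40°

1. ∠JZQ = 39°  [same arc JQ]
2. ∠QYZ = 101°  [vertical angles at Y]
3. ∠WQZ = 40°  [△ZYQ]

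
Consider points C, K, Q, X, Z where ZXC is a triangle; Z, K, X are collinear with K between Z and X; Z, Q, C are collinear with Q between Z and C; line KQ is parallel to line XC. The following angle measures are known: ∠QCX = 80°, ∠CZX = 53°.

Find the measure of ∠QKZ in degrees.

1. ∠XCZ = 80°  [Q on ray CZ]
2. ∠CXZ = 47°  [△ZXC]
3. ∠QKZ = 47°  [KQ∥XC, corresponding at K]

∠QKZ = 47°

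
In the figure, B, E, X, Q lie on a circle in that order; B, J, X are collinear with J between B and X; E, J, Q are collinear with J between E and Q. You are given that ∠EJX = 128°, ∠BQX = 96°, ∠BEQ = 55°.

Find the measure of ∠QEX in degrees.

∠QEX = 29°

1. ∠BJE = 52°  [linear pair at J on BX]
2. ∠BEX = 84°  [cyclic BEXQ, opposite ∠E+∠Q]
3. ∠EBX = 73°  [△BJE]
4. ∠BXE = 23°  [△BEX]
5. ∠QEX = 29°  [△EJX]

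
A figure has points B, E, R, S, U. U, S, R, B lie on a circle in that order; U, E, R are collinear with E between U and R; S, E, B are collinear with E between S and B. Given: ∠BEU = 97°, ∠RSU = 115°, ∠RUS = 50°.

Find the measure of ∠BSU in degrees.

∠BSU = 47°

1. ∠RES = 97°  [vertical angles at E]
2. ∠SEU = 83°  [linear pair at E on UR]
3. ∠BSU = 47°  [△UES]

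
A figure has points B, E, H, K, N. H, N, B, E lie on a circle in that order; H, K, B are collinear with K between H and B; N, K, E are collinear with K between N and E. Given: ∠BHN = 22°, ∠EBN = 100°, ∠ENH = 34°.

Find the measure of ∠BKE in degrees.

∠BKE = 124°

1. ∠BEN = 22°  [same arc NB]
2. ∠EBH = 34°  [same arc HE]
3. ∠BKE = 124°  [△BKE]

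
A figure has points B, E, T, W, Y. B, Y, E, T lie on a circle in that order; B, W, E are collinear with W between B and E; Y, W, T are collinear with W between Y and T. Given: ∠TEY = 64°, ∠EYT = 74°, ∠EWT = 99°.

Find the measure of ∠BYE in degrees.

∠BYE = 113°

1. ∠ETY = 42°  [△YET]
2. ∠EBT = 74°  [same arc ET]
3. ∠BET = 39°  [△EWT]
4. ∠BTE = 67°  [△BET]
5. ∠BYE = 113°  [cyclic BYET, opposite ∠Y+∠T]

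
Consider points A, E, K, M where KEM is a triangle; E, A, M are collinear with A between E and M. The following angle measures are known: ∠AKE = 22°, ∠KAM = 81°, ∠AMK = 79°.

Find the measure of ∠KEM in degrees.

∠KEM = 59°

1. ∠EAK = 99°  [linear pair at A on EM]
2. ∠AEK = 59°  [△KEA]
3. ∠KEM = 59°  [A on ray EM]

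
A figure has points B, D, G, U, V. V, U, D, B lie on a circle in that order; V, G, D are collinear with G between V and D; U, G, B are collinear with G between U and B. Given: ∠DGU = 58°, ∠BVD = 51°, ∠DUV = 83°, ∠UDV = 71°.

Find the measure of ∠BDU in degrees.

∠BDU = 103°

1. ∠BGV = 58°  [vertical angles at G]
2. ∠UGV = 122°  [linear pair at G on VD]
3. ∠UBV = 71°  [△VGB]
4. ∠DVU = 26°  [△VUD]
5. ∠BUV = 32°  [△VGU]
6. ∠BVU = 77°  [△VUB]
7. ∠BDU = 103°  [cyclic VUDB, opposite ∠V+∠D]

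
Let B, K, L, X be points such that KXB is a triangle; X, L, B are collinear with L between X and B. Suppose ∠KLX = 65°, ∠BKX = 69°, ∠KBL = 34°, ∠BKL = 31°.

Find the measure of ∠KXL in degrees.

1. ∠KBX = 34°  [L on ray BX]
2. ∠BXK = 77°  [△KXB]
3. ∠KXL = 77°  [L on ray XB]

∠KXL = 77°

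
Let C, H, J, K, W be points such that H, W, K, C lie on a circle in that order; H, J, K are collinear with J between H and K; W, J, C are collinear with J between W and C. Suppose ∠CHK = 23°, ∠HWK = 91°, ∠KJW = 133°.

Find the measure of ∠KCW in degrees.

∠KCW = 65°

1. ∠HCK = 89°  [cyclic HWKC, opposite ∠W+∠C]
2. ∠CJH = 133°  [vertical angles at J]
3. ∠CKH = 68°  [△HKC]
4. ∠CJK = 47°  [linear pair at J on HK]
5. ∠KCW = 65°  [△KJC]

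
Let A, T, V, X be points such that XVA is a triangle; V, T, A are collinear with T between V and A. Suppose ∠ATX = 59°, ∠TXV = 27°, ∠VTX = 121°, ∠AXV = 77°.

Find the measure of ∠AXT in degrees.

∠AXT = 50°

1. ∠TVX = 32°  [△XVT]
2. ∠AVX = 32°  [T on ray VA]
3. ∠VAX = 71°  [△XVA]
4. ∠TAX = 71°  [T on ray AV]
5. ∠AXT = 50°  [△XTA]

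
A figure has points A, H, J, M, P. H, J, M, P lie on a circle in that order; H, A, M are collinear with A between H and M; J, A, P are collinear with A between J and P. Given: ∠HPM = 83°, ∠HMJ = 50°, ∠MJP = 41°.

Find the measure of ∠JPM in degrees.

∠JPM = 33°

1. ∠HJM = 97°  [cyclic HJMP, opposite ∠J+∠P]
2. ∠JHM = 33°  [△HJM]
3. ∠JPM = 33°  [same arc JM]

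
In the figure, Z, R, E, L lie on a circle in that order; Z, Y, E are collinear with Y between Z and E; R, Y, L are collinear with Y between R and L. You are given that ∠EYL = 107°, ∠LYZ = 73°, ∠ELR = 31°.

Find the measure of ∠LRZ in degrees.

∠LRZ = 42°

1. ∠RYZ = 107°  [vertical angles at Y]
2. ∠EZR = 31°  [same arc RE]
3. ∠LRZ = 42°  [△ZYR]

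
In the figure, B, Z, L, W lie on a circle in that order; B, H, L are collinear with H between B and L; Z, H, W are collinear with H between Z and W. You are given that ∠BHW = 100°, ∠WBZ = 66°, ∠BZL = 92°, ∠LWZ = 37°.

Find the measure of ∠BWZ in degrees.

∠BWZ = 51°

1. ∠LHZ = 100°  [vertical angles at H]
2. ∠WLZ = 114°  [cyclic BZLW, opposite ∠B+∠L]
3. ∠LZW = 29°  [△ZLW]
4. ∠BLZ = 51°  [△ZHL]
5. ∠BWZ = 51°  [same arc BZ]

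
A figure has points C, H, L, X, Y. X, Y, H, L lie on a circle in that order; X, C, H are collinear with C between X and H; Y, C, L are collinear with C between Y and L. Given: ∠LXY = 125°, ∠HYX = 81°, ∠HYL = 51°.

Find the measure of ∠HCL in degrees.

1. ∠LHY = 55°  [cyclic XYHL, opposite ∠X+∠H]
2. ∠HLX = 99°  [cyclic XYHL, opposite ∠Y+∠L]
3. ∠HXL = 51°  [same arc HL]
4. ∠HLY = 74°  [△YHL]
5. ∠LHX = 30°  [△XHL]
6. ∠HCL = 76°  [△HCL]

∠HCL = 76°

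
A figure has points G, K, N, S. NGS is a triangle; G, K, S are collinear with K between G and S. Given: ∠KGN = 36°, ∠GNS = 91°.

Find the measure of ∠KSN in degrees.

∠KSN = 53°

1. ∠NGS = 36°  [K on ray GS]
2. ∠GSN = 53°  [△NGS]
3. ∠KSN = 53°  [K on ray SG]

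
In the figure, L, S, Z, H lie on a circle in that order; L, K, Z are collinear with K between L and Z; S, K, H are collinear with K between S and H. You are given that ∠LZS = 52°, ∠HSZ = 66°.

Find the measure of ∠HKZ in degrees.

∠HKZ = 118°

1. ∠LHS = 52°  [same arc LS]
2. ∠HLZ = 66°  [same arc ZH]
3. ∠HKL = 62°  [△LKH]
4. ∠HKZ = 118°  [linear pair at K on LZ]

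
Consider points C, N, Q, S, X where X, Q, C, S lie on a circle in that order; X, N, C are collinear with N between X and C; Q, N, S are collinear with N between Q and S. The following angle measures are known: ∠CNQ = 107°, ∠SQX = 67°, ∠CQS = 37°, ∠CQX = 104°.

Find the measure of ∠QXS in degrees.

∠QXS = 77°

1. ∠SNX = 107°  [vertical angles at N]
2. ∠CXS = 37°  [same arc CS]
3. ∠QSX = 36°  [△XNS]
4. ∠QXS = 77°  [△XQS]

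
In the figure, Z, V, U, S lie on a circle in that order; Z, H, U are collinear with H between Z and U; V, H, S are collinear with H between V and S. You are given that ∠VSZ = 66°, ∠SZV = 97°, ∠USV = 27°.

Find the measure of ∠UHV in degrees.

∠UHV = 44°

1. ∠VUZ = 66°  [same arc ZV]
2. ∠SUV = 83°  [cyclic ZVUS, opposite ∠Z+∠U]
3. ∠SVU = 70°  [△VUS]
4. ∠UHV = 44°  [△VHU]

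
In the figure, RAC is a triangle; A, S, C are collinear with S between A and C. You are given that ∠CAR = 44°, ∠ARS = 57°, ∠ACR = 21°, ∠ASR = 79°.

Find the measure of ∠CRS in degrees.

1. ∠RCS = 21°  [S on ray CA]
2. ∠CSR = 101°  [linear pair at S on AC]
3. ∠CRS = 58°  [△RSC]

∠CRS = 58°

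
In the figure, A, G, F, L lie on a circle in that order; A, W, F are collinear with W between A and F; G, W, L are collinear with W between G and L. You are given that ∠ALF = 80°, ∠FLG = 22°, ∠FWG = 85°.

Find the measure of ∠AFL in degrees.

∠AFL = 63°

1. ∠FAG = 22°  [same arc GF]
2. ∠AWG = 95°  [linear pair at W on AF]
3. ∠AGL = 63°  [△AWG]
4. ∠AFL = 63°  [same arc AL]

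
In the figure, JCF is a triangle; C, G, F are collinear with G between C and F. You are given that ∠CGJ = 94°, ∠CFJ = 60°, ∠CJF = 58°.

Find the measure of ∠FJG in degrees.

1. ∠FGJ = 86°  [linear pair at G on CF]
2. ∠GFJ = 60°  [G on ray FC]
3. ∠FJG = 34°  [△JGF]

∠FJG = 34°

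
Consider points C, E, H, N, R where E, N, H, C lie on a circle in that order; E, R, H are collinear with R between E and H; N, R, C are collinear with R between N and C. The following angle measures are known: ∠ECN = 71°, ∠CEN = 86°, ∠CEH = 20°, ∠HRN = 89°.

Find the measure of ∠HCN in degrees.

1. ∠CHN = 94°  [cyclic ENHC, opposite ∠E+∠H]
2. ∠CNH = 20°  [same arc HC]
3. ∠HCN = 66°  [△NHC]

∠HCN = 66°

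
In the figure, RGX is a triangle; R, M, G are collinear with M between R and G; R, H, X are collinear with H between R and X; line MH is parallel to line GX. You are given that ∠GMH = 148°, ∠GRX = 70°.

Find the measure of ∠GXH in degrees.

∠GXH = 78°

1. ∠HMR = 32°  [linear pair at M on RG]
2. ∠HRM = 70°  [M on RG, H on RX]
3. ∠MHR = 78°  [△RMH]
4. ∠MHX = 102°  [linear pair at H on RX]
5. ∠GXH = 78°  [MH∥GX, co-interior at X–H]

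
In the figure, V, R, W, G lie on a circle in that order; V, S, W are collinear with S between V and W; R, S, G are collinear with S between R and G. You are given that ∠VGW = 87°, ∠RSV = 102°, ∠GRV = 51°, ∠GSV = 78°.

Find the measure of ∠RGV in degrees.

∠RGV = 60°

1. ∠VRW = 93°  [cyclic VRWG, opposite ∠R+∠G]
2. ∠RVW = 27°  [△VSR]
3. ∠RWV = 60°  [△VRW]
4. ∠RGV = 60°  [same arc VR]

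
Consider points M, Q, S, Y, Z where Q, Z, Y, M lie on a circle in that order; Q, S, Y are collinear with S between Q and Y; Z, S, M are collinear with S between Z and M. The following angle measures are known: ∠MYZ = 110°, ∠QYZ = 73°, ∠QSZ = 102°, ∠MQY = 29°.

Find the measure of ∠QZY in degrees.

∠QZY = 66°

1. ∠MQZ = 70°  [cyclic QZYM, opposite ∠Q+∠Y]
2. ∠QMZ = 73°  [same arc QZ]
3. ∠MZQ = 37°  [△QZM]
4. ∠YQZ = 41°  [△QSZ]
5. ∠QZY = 66°  [△QZY]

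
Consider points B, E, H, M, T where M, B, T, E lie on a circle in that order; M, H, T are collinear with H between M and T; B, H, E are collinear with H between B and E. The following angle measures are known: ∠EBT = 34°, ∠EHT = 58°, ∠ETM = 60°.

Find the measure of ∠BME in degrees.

∠BME = 96°

1. ∠EMT = 34°  [same arc TE]
2. ∠EHM = 122°  [linear pair at H on MT]
3. ∠EBM = 60°  [same arc ME]
4. ∠BEM = 24°  [△MHE]
5. ∠BME = 96°  [△MBE]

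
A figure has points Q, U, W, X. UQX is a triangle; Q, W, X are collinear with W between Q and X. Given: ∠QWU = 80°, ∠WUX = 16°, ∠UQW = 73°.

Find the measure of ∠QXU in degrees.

∠QXU = 64°

1. ∠UWX = 100°  [linear pair at W on QX]
2. ∠UXW = 64°  [△UWX]
3. ∠QXU = 64°  [W on ray XQ]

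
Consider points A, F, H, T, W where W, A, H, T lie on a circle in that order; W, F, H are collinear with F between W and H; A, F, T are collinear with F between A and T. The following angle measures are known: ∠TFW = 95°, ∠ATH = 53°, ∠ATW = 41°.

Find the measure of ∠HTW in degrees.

1. ∠HFT = 85°  [linear pair at F on WH]
2. ∠HWT = 44°  [△WFT]
3. ∠THW = 42°  [△HFT]
4. ∠HTW = 94°  [△WHT]

∠HTW = 94°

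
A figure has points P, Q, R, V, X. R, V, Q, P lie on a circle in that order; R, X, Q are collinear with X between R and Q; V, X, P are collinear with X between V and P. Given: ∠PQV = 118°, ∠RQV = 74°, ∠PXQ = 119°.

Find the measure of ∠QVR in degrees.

∠QVR = 89°

1. ∠PRV = 62°  [cyclic RVQP, opposite ∠R+∠Q]
2. ∠RPV = 74°  [same arc RV]
3. ∠RXV = 119°  [vertical angles at X]
4. ∠PVR = 44°  [△RVP]
5. ∠QRV = 17°  [△RXV]
6. ∠QVR = 89°  [△RVQ]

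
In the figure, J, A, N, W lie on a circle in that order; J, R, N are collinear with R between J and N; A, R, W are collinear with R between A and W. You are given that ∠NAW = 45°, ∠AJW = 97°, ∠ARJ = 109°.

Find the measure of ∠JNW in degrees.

1. ∠ANW = 83°  [cyclic JANW, opposite ∠J+∠N]
2. ∠NRW = 109°  [vertical angles at R]
3. ∠AWN = 52°  [△ANW]
4. ∠JNW = 19°  [△NRW]

∠JNW = 19°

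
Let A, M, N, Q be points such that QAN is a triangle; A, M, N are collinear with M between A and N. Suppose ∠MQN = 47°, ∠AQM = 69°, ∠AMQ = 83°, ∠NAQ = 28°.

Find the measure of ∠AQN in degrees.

1. ∠NMQ = 97°  [linear pair at M on AN]
2. ∠MNQ = 36°  [△QMN]
3. ∠ANQ = 36°  [M on ray NA]
4. ∠AQN = 116°  [△QAN]

∠AQN = 116°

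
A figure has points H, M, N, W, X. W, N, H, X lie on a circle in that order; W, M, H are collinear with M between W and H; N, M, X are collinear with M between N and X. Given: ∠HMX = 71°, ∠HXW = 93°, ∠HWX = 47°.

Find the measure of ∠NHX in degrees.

∠NHX = 64°

1. ∠WHX = 40°  [△WHX]
2. ∠HNX = 47°  [same arc HX]
3. ∠HXN = 69°  [△HMX]
4. ∠NHX = 64°  [△NHX]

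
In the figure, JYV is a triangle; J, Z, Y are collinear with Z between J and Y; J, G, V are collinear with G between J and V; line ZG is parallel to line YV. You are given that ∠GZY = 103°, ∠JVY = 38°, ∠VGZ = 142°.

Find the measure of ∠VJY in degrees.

∠VJY = 65°

1. ∠GZJ = 77°  [linear pair at Z on JY]
2. ∠JGZ = 38°  [ZG∥YV, corresponding at G]
3. ∠GJZ = 65°  [△JZG]
4. ∠VJY = 65°  [Z on JY, G on JV]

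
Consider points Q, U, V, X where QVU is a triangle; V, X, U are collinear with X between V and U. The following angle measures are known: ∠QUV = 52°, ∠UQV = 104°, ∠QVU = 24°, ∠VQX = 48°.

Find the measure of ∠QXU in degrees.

1. ∠QVX = 24°  [X on ray VU]
2. ∠QXV = 108°  [△QVX]
3. ∠QXU = 72°  [linear pair at X on VU]

∠QXU = 72°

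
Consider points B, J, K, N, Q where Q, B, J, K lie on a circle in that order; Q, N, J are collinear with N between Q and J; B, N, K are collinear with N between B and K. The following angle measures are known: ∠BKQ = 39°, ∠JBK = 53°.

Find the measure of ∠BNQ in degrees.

1. ∠BJQ = 39°  [same arc QB]
2. ∠BNJ = 88°  [△BNJ]
3. ∠BNQ = 92°  [linear pair at N on QJ]

∠BNQ = 92°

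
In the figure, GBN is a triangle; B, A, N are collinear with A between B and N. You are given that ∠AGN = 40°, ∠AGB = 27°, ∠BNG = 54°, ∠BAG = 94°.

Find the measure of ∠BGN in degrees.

∠BGN = 67°

1. ∠ABG = 59°  [△GBA]
2. ∠GBN = 59°  [A on ray BN]
3. ∠BGN = 67°  [△GBN]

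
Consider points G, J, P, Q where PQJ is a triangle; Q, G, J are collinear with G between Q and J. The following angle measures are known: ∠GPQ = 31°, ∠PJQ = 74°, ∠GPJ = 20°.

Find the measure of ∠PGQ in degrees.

1. ∠GJP = 74°  [G on ray JQ]
2. ∠JGP = 86°  [△PGJ]
3. ∠PGQ = 94°  [linear pair at G on QJ]

∠PGQ = 94°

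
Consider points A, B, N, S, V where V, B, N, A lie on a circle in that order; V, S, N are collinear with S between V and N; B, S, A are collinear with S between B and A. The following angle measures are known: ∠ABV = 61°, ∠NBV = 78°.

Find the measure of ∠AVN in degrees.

1. ∠ANV = 61°  [same arc VA]
2. ∠NAV = 102°  [cyclic VBNA, opposite ∠B+∠A]
3. ∠AVN = 17°  [△VNA]

∠AVN = 17°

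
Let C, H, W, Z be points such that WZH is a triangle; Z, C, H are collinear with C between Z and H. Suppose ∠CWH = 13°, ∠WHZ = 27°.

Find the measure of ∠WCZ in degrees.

1. ∠CHW = 27°  [C on ray HZ]
2. ∠HCW = 140°  [△WCH]
3. ∠WCZ = 40°  [linear pair at C on ZH]

∠WCZ = 40°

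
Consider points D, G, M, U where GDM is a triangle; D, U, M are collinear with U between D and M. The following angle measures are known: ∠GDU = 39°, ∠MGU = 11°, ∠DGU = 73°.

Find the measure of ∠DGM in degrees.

∠DGM = 84°

1. ∠DUG = 68°  [△GDU]
2. ∠GDM = 39°  [U on ray DM]
3. ∠GUM = 112°  [linear pair at U on DM]
4. ∠GMU = 57°  [△GUM]
5. ∠DMG = 57°  [U on ray MD]
6. ∠DGM = 84°  [△GDM]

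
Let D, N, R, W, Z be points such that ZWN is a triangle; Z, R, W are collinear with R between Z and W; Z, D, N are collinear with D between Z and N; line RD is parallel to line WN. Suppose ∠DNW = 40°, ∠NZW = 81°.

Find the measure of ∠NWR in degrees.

∠NWR = 59°

1. ∠WNZ = 40°  [D on ray NZ]
2. ∠NWZ = 59°  [△ZWN]
3. ∠NWR = 59°  [R on ray WZ]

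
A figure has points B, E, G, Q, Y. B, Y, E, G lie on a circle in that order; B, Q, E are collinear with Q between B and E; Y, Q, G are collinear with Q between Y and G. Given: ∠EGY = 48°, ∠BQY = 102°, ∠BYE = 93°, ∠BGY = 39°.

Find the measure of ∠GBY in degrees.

1. ∠EBY = 48°  [same arc YE]
2. ∠BYG = 30°  [△BQY]
3. ∠GBY = 111°  [△BYG]

∠GBY = 111°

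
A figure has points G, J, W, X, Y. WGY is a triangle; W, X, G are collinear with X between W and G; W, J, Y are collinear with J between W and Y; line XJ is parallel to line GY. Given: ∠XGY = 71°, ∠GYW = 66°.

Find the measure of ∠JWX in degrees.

1. ∠WGY = 71°  [X on ray GW]
2. ∠GWY = 43°  [△WGY]
3. ∠JWX = 43°  [X on WG, J on WY]

∠JWX = 43°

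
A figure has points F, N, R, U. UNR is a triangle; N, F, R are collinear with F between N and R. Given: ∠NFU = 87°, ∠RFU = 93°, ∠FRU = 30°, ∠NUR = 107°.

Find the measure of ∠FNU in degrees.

1. ∠NRU = 30°  [F on ray RN]
2. ∠RNU = 43°  [△UNR]
3. ∠FNU = 43°  [F on ray NR]

∠FNU = 43°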